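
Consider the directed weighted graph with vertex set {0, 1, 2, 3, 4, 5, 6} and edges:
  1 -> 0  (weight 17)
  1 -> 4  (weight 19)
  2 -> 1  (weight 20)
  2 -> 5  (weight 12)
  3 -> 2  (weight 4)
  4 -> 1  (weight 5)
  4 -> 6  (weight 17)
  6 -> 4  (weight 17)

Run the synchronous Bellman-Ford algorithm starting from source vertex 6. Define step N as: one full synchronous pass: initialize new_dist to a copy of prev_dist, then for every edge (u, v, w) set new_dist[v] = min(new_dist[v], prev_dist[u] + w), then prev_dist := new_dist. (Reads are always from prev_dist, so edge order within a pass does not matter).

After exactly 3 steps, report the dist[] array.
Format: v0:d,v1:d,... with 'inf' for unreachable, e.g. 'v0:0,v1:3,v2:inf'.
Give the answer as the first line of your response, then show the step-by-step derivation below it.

v0:39,v1:22,v2:inf,v3:inf,v4:17,v5:inf,v6:0

step 1: dist = v0:inf,v1:inf,v2:inf,v3:inf,v4:17,v5:inf,v6:0
step 2: dist = v0:inf,v1:22,v2:inf,v3:inf,v4:17,v5:inf,v6:0
step 3: dist = v0:39,v1:22,v2:inf,v3:inf,v4:17,v5:inf,v6:0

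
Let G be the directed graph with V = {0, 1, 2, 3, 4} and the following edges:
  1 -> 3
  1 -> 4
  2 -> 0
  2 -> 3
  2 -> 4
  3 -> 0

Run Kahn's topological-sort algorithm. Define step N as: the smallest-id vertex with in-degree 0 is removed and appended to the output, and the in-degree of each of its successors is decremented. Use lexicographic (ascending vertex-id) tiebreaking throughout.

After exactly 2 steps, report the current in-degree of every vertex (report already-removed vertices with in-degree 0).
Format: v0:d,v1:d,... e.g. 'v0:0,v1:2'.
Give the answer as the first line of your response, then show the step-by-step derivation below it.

v0:1,v1:0,v2:0,v3:0,v4:0

step 1: output 1; order=[1]; indeg=(2,0,0,1,1)
step 2: output 2; order=[1,2]; indeg=(1,0,0,0,0)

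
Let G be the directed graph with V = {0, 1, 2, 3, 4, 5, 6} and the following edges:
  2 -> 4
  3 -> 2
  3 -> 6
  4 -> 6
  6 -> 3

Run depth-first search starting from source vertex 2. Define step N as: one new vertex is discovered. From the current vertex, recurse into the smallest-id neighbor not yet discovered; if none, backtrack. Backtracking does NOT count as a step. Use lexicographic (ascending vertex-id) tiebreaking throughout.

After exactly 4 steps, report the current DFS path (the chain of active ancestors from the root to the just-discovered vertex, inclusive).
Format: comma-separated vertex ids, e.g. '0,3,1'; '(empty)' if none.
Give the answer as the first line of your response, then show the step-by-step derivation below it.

2,4,6,3

step 1: discover 2; path=2; order=2
step 2: discover 4; path=2>4; order=2,4
step 3: discover 6; path=2>4>6; order=2,4,6
step 4: discover 3; path=2>4>6>3; order=2,4,6,3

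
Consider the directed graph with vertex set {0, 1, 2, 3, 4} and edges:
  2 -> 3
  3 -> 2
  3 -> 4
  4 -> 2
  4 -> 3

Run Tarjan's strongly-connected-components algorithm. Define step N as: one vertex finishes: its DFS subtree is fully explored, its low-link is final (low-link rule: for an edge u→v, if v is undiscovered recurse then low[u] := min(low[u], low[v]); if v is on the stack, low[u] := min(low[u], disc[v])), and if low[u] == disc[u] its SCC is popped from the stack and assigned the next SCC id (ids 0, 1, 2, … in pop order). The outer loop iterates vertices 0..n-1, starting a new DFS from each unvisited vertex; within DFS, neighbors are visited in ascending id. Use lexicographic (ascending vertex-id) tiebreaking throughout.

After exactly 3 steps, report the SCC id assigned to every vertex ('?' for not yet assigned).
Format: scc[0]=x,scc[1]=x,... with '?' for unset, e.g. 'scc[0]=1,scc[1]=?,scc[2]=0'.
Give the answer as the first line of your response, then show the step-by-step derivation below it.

scc[0]=0,scc[1]=1,scc[2]=?,scc[3]=?,scc[4]=?

step 1: low=(low[0]=0,low[1]=?,low[2]=?,low[3]=?,low[4]=?); scc=(scc[0]=0,scc[1]=?,scc[2]=?,scc[3]=?,scc[4]=?)
step 2: low=(low[0]=0,low[1]=1,low[2]=?,low[3]=?,low[4]=?); scc=(scc[0]=0,scc[1]=1,scc[2]=?,scc[3]=?,scc[4]=?)
step 3: low=(low[0]=0,low[1]=1,low[2]=2,low[3]=2,low[4]=2); scc=(scc[0]=0,scc[1]=1,scc[2]=?,scc[3]=?,scc[4]=?)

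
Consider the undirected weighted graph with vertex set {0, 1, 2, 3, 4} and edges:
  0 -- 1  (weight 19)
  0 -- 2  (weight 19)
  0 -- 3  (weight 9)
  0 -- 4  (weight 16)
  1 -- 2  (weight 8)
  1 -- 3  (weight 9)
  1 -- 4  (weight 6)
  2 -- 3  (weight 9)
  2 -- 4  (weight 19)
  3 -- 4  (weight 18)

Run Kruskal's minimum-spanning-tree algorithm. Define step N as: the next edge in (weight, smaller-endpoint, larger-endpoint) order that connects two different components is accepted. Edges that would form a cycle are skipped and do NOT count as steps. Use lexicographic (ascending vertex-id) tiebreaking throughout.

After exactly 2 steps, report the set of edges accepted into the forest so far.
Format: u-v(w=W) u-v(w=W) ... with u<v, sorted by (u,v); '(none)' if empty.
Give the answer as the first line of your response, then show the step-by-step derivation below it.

1-2(w=8) 1-4(w=6)

step 1: add edge 1-4 (w=6); MST = {1-4(w=6)}
step 2: add edge 1-2 (w=8); MST = {1-2(w=8) 1-4(w=6)}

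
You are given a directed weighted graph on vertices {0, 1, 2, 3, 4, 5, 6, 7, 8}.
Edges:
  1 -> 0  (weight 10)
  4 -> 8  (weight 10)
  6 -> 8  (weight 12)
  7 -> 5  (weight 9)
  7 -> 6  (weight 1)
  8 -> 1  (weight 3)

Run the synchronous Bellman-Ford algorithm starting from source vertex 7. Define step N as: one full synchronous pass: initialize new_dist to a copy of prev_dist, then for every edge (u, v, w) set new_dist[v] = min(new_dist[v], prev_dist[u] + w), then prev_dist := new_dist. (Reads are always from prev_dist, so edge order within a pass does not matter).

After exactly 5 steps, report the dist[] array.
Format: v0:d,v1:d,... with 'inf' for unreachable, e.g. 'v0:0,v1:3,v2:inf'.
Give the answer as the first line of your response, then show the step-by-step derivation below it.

v0:26,v1:16,v2:inf,v3:inf,v4:inf,v5:9,v6:1,v7:0,v8:13

step 1: dist = v0:inf,v1:inf,v2:inf,v3:inf,v4:inf,v5:9,v6:1,v7:0,v8:inf
step 2: dist = v0:inf,v1:inf,v2:inf,v3:inf,v4:inf,v5:9,v6:1,v7:0,v8:13
step 3: dist = v0:inf,v1:16,v2:inf,v3:inf,v4:inf,v5:9,v6:1,v7:0,v8:13
step 4: dist = v0:26,v1:16,v2:inf,v3:inf,v4:inf,v5:9,v6:1,v7:0,v8:13
step 5: dist = v0:26,v1:16,v2:inf,v3:inf,v4:inf,v5:9,v6:1,v7:0,v8:13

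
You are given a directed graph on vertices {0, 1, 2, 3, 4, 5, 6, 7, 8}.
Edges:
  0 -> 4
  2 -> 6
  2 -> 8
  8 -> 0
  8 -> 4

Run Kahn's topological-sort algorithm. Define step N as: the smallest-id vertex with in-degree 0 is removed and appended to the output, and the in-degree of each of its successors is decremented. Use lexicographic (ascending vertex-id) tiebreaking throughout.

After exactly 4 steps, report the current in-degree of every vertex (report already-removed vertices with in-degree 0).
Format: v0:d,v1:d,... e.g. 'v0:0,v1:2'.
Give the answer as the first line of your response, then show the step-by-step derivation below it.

v0:1,v1:0,v2:0,v3:0,v4:2,v5:0,v6:0,v7:0,v8:0

step 1: output 1; order=[1]; indeg=(1,0,0,0,2,0,1,0,1)
step 2: output 2; order=[1,2]; indeg=(1,0,0,0,2,0,0,0,0)
step 3: output 3; order=[1,2,3]; indeg=(1,0,0,0,2,0,0,0,0)
step 4: output 5; order=[1,2,3,5]; indeg=(1,0,0,0,2,0,0,0,0)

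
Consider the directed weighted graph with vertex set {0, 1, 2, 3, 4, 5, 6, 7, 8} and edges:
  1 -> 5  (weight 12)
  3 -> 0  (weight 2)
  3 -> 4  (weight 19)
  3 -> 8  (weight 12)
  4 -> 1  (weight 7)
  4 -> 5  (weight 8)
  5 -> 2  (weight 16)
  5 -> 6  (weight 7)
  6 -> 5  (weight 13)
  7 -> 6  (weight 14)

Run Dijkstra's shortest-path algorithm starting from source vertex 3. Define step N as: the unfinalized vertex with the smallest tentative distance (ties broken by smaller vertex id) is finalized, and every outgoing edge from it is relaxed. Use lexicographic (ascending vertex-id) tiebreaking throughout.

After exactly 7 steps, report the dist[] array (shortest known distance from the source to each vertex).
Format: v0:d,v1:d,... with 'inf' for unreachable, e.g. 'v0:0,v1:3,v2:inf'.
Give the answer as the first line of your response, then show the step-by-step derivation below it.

v0:2,v1:26,v2:43,v3:0,v4:19,v5:27,v6:34,v7:inf,v8:12

step 1: dist = v0:2,v1:inf,v2:inf,v3:0,v4:19,v5:inf,v6:inf,v7:inf,v8:12
step 2: dist = v0:2,v1:inf,v2:inf,v3:0,v4:19,v5:inf,v6:inf,v7:inf,v8:12
step 3: dist = v0:2,v1:inf,v2:inf,v3:0,v4:19,v5:inf,v6:inf,v7:inf,v8:12
step 4: dist = v0:2,v1:26,v2:inf,v3:0,v4:19,v5:27,v6:inf,v7:inf,v8:12
step 5: dist = v0:2,v1:26,v2:inf,v3:0,v4:19,v5:27,v6:inf,v7:inf,v8:12
step 6: dist = v0:2,v1:26,v2:43,v3:0,v4:19,v5:27,v6:34,v7:inf,v8:12
step 7: dist = v0:2,v1:26,v2:43,v3:0,v4:19,v5:27,v6:34,v7:inf,v8:12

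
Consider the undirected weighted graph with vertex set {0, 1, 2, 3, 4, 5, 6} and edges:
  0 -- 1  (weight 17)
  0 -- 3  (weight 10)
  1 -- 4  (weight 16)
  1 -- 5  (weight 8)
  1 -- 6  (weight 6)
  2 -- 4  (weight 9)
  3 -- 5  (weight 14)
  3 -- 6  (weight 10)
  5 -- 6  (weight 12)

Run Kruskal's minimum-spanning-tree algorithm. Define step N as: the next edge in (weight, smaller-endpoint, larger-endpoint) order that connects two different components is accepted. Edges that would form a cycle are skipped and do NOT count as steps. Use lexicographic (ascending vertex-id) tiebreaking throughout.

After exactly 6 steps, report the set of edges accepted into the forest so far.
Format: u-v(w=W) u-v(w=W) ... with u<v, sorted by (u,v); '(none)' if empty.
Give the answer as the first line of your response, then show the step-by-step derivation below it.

0-3(w=10) 1-4(w=16) 1-5(w=8) 1-6(w=6) 2-4(w=9) 3-6(w=10)

step 1: add edge 1-6 (w=6); MST = {1-6(w=6)}
step 2: add edge 1-5 (w=8); MST = {1-5(w=8) 1-6(w=6)}
step 3: add edge 2-4 (w=9); MST = {1-5(w=8) 1-6(w=6) 2-4(w=9)}
step 4: add edge 0-3 (w=10); MST = {0-3(w=10) 1-5(w=8) 1-6(w=6) 2-4(w=9)}
step 5: add edge 3-6 (w=10); MST = {0-3(w=10) 1-5(w=8) 1-6(w=6) 2-4(w=9) 3-6(w=10)}
step 6: add edge 1-4 (w=16); MST = {0-3(w=10) 1-4(w=16) 1-5(w=8) 1-6(w=6) 2-4(w=9) 3-6(w=10)}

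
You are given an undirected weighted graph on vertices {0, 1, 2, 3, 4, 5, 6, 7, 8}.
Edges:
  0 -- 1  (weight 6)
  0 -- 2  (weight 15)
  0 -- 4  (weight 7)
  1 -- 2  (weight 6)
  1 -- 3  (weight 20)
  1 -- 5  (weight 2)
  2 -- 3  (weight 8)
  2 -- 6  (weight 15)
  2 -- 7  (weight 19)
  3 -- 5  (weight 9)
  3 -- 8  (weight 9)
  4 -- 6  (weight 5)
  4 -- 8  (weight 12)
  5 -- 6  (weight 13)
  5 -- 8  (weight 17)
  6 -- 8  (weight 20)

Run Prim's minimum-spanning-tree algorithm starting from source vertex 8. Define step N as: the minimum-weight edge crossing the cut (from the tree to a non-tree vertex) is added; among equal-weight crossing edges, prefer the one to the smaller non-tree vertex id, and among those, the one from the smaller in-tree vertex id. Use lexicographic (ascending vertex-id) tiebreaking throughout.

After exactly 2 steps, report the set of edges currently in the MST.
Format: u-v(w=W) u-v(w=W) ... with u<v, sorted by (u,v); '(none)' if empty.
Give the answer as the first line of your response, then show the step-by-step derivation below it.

2-3(w=8) 3-8(w=9)

step 1: add edge 3-8 (w=9); MST = {3-8(w=9)}
step 2: add edge 2-3 (w=8); MST = {2-3(w=8) 3-8(w=9)}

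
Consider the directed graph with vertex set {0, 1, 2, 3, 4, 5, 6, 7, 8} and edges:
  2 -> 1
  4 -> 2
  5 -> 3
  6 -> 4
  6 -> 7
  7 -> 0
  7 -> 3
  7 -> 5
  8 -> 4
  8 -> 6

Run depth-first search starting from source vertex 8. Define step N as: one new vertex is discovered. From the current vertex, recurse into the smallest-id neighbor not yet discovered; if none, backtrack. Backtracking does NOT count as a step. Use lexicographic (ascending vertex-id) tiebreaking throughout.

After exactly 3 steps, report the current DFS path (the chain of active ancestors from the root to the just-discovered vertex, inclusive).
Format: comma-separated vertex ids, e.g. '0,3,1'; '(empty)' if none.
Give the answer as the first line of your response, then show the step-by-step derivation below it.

8,4,2

step 1: discover 8; path=8; order=8
step 2: discover 4; path=8>4; order=8,4
step 3: discover 2; path=8>4>2; order=8,4,2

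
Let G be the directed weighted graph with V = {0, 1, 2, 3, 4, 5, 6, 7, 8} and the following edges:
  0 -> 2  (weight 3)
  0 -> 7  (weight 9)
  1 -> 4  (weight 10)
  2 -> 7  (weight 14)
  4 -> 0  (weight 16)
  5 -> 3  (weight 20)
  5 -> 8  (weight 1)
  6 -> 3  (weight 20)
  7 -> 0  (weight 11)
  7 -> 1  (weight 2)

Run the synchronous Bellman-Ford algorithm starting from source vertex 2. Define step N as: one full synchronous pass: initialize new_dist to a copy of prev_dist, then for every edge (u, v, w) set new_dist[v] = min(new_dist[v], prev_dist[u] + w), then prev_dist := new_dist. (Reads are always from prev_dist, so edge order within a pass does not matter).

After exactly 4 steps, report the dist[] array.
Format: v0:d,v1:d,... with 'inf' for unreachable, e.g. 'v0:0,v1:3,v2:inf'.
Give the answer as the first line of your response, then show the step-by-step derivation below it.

v0:25,v1:16,v2:0,v3:inf,v4:26,v5:inf,v6:inf,v7:14,v8:inf

step 1: dist = v0:inf,v1:inf,v2:0,v3:inf,v4:inf,v5:inf,v6:inf,v7:14,v8:inf
step 2: dist = v0:25,v1:16,v2:0,v3:inf,v4:inf,v5:inf,v6:inf,v7:14,v8:inf
step 3: dist = v0:25,v1:16,v2:0,v3:inf,v4:26,v5:inf,v6:inf,v7:14,v8:inf
step 4: dist = v0:25,v1:16,v2:0,v3:inf,v4:26,v5:inf,v6:inf,v7:14,v8:inf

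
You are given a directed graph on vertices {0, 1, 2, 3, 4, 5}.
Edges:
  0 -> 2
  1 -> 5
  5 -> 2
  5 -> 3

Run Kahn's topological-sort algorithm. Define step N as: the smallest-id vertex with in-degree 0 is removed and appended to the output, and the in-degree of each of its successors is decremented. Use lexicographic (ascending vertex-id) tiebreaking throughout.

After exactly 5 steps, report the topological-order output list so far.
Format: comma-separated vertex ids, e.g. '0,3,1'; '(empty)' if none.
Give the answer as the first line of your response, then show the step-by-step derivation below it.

0,1,4,5,2

step 1: output 0; order=[0]; indeg=(0,0,1,1,0,1)
step 2: output 1; order=[0,1]; indeg=(0,0,1,1,0,0)
step 3: output 4; order=[0,1,4]; indeg=(0,0,1,1,0,0)
step 4: output 5; order=[0,1,4,5]; indeg=(0,0,0,0,0,0)
step 5: output 2; order=[0,1,4,5,2]; indeg=(0,0,0,0,0,0)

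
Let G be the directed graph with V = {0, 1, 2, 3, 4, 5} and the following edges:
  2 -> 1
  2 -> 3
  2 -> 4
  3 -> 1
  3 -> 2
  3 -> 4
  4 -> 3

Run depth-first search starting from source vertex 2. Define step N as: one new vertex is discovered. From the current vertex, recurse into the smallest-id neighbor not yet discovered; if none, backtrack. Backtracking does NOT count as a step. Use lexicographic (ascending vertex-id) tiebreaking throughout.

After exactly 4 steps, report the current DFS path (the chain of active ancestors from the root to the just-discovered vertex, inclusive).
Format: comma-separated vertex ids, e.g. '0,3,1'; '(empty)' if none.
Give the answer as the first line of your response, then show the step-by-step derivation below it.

2,3,4

step 1: discover 2; path=2; order=2
step 2: discover 1; path=2>1; order=2,1
step 3: discover 3; path=2>3; order=2,1,3
step 4: discover 4; path=2>3>4; order=2,1,3,4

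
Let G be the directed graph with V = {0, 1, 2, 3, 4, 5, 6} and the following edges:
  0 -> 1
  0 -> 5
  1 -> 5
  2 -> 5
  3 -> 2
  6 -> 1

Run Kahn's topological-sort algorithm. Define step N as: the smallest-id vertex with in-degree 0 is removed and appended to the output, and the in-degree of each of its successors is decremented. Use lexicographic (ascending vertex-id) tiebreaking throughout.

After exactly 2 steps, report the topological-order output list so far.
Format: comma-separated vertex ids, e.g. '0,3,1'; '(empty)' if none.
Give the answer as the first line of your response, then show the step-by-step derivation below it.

0,3

step 1: output 0; order=[0]; indeg=(0,1,1,0,0,2,0)
step 2: output 3; order=[0,3]; indeg=(0,1,0,0,0,2,0)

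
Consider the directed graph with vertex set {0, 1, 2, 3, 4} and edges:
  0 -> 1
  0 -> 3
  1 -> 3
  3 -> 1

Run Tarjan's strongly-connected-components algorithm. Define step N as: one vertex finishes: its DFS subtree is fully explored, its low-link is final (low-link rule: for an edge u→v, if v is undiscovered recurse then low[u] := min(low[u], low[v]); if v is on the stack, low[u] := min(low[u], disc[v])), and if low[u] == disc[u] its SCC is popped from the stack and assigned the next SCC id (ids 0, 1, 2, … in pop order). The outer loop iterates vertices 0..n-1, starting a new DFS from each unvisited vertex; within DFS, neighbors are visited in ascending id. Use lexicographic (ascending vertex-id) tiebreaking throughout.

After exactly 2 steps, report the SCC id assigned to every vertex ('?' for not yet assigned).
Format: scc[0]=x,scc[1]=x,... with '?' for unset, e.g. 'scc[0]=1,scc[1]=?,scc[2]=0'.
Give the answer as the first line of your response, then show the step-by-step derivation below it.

scc[0]=?,scc[1]=0,scc[2]=?,scc[3]=0,scc[4]=?

step 1: low=(low[0]=0,low[1]=1,low[2]=?,low[3]=1,low[4]=?); scc=(scc[0]=?,scc[1]=?,scc[2]=?,scc[3]=?,scc[4]=?)
step 2: low=(low[0]=0,low[1]=1,low[2]=?,low[3]=1,low[4]=?); scc=(scc[0]=?,scc[1]=0,scc[2]=?,scc[3]=0,scc[4]=?)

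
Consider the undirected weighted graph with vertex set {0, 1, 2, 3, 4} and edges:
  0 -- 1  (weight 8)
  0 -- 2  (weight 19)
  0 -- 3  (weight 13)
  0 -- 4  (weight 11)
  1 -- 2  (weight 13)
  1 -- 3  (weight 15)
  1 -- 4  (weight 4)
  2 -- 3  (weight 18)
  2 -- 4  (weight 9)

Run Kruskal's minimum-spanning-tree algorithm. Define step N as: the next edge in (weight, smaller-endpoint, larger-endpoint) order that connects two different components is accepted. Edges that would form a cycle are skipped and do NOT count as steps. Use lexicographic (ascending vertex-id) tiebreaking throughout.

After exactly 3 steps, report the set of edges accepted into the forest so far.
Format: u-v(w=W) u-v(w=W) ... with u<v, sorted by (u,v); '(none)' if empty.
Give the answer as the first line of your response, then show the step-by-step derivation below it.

0-1(w=8) 1-4(w=4) 2-4(w=9)

step 1: add edge 1-4 (w=4); MST = {1-4(w=4)}
step 2: add edge 0-1 (w=8); MST = {0-1(w=8) 1-4(w=4)}
step 3: add edge 2-4 (w=9); MST = {0-1(w=8) 1-4(w=4) 2-4(w=9)}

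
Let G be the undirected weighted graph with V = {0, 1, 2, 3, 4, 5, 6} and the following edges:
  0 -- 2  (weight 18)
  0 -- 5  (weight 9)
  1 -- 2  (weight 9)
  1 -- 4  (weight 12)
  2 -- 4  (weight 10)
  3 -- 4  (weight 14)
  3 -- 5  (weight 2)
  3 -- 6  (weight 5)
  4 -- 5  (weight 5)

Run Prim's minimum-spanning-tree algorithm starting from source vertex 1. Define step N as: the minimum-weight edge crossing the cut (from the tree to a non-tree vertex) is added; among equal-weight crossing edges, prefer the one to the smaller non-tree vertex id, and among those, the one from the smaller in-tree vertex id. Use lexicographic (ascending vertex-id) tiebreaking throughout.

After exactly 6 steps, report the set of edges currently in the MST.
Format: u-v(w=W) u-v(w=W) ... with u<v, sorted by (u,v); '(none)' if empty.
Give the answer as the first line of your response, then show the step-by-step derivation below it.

0-5(w=9) 1-2(w=9) 2-4(w=10) 3-5(w=2) 3-6(w=5) 4-5(w=5)

step 1: add edge 1-2 (w=9); MST = {1-2(w=9)}
step 2: add edge 2-4 (w=10); MST = {1-2(w=9) 2-4(w=10)}
step 3: add edge 4-5 (w=5); MST = {1-2(w=9) 2-4(w=10) 4-5(w=5)}
step 4: add edge 3-5 (w=2); MST = {1-2(w=9) 2-4(w=10) 3-5(w=2) 4-5(w=5)}
step 5: add edge 3-6 (w=5); MST = {1-2(w=9) 2-4(w=10) 3-5(w=2) 3-6(w=5) 4-5(w=5)}
step 6: add edge 0-5 (w=9); MST = {0-5(w=9) 1-2(w=9) 2-4(w=10) 3-5(w=2) 3-6(w=5) 4-5(w=5)}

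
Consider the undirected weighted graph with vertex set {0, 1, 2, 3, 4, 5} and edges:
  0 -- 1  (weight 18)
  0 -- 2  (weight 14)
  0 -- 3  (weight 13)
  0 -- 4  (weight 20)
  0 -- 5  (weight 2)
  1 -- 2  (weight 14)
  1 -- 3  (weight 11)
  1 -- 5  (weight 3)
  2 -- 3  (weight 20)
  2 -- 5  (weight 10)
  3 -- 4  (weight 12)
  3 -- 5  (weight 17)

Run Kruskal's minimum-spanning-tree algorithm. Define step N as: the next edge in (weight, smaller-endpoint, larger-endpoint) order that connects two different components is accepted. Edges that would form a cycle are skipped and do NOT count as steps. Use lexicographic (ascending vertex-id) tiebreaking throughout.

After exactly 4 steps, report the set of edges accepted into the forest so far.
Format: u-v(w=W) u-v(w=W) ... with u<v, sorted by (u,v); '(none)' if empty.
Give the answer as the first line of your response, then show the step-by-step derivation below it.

0-5(w=2) 1-3(w=11) 1-5(w=3) 2-5(w=10)

step 1: add edge 0-5 (w=2); MST = {0-5(w=2)}
step 2: add edge 1-5 (w=3); MST = {0-5(w=2) 1-5(w=3)}
step 3: add edge 2-5 (w=10); MST = {0-5(w=2) 1-5(w=3) 2-5(w=10)}
step 4: add edge 1-3 (w=11); MST = {0-5(w=2) 1-3(w=11) 1-5(w=3) 2-5(w=10)}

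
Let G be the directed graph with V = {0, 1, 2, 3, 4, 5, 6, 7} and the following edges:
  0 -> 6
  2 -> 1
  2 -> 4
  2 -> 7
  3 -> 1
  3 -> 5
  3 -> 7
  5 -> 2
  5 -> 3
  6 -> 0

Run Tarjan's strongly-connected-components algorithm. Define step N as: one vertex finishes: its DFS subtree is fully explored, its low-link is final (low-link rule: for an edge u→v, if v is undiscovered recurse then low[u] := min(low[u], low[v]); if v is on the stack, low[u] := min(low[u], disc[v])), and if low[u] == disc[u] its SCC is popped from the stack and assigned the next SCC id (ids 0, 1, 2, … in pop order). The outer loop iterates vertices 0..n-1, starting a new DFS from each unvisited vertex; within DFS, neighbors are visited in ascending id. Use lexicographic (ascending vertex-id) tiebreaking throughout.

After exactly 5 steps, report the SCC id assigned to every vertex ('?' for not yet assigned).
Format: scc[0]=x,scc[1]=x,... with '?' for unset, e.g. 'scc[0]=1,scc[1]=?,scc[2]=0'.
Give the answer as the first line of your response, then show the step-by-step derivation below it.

scc[0]=0,scc[1]=1,scc[2]=?,scc[3]=?,scc[4]=2,scc[5]=?,scc[6]=0,scc[7]=3

step 1: low=(low[0]=0,low[1]=?,low[2]=?,low[3]=?,low[4]=?,low[5]=?,low[6]=0,low[7]=?); scc=(scc[0]=?,scc[1]=?,scc[2]=?,scc[3]=?,scc[4]=?,scc[5]=?,scc[6]=?,scc[7]=?)
step 2: low=(low[0]=0,low[1]=?,low[2]=?,low[3]=?,low[4]=?,low[5]=?,low[6]=0,low[7]=?); scc=(scc[0]=0,scc[1]=?,scc[2]=?,scc[3]=?,scc[4]=?,scc[5]=?,scc[6]=0,scc[7]=?)
step 3: low=(low[0]=0,low[1]=2,low[2]=?,low[3]=?,low[4]=?,low[5]=?,low[6]=0,low[7]=?); scc=(scc[0]=0,scc[1]=1,scc[2]=?,scc[3]=?,scc[4]=?,scc[5]=?,scc[6]=0,scc[7]=?)
step 4: low=(low[0]=0,low[1]=2,low[2]=3,low[3]=?,low[4]=4,low[5]=?,low[6]=0,low[7]=?); scc=(scc[0]=0,scc[1]=1,scc[2]=?,scc[3]=?,scc[4]=2,scc[5]=?,scc[6]=0,scc[7]=?)
step 5: low=(low[0]=0,low[1]=2,low[2]=3,low[3]=?,low[4]=4,low[5]=?,low[6]=0,low[7]=5); scc=(scc[0]=0,scc[1]=1,scc[2]=?,scc[3]=?,scc[4]=2,scc[5]=?,scc[6]=0,scc[7]=3)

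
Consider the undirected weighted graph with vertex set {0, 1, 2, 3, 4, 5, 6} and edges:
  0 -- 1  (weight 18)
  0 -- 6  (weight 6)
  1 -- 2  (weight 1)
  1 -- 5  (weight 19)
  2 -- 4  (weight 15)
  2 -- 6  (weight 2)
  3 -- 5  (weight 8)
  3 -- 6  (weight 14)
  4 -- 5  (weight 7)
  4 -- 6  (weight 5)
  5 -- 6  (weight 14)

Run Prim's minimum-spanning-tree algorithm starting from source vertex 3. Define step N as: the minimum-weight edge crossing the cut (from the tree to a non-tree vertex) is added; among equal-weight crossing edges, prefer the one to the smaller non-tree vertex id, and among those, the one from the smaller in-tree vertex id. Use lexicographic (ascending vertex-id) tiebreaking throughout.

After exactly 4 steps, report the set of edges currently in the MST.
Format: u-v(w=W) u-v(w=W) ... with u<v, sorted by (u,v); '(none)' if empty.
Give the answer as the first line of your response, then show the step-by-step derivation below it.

2-6(w=2) 3-5(w=8) 4-5(w=7) 4-6(w=5)

step 1: add edge 3-5 (w=8); MST = {3-5(w=8)}
step 2: add edge 4-5 (w=7); MST = {3-5(w=8) 4-5(w=7)}
step 3: add edge 4-6 (w=5); MST = {3-5(w=8) 4-5(w=7) 4-6(w=5)}
step 4: add edge 2-6 (w=2); MST = {2-6(w=2) 3-5(w=8) 4-5(w=7) 4-6(w=5)}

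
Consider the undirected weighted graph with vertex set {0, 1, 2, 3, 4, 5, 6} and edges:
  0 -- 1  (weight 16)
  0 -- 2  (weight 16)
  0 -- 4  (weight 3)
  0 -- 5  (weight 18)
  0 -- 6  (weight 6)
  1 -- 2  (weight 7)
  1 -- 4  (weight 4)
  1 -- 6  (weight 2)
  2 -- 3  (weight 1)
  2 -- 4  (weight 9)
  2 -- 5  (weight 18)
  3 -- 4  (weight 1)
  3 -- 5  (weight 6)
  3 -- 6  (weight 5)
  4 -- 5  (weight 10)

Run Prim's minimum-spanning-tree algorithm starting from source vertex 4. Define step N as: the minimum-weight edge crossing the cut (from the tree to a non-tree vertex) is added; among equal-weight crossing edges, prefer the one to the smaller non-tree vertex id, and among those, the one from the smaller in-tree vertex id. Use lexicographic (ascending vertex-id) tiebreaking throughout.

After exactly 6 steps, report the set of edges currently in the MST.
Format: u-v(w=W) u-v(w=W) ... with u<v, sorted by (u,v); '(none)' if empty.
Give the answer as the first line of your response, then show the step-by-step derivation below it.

0-4(w=3) 1-4(w=4) 1-6(w=2) 2-3(w=1) 3-4(w=1) 3-5(w=6)

step 1: add edge 3-4 (w=1); MST = {3-4(w=1)}
step 2: add edge 2-3 (w=1); MST = {2-3(w=1) 3-4(w=1)}
step 3: add edge 0-4 (w=3); MST = {0-4(w=3) 2-3(w=1) 3-4(w=1)}
step 4: add edge 1-4 (w=4); MST = {0-4(w=3) 1-4(w=4) 2-3(w=1) 3-4(w=1)}
step 5: add edge 1-6 (w=2); MST = {0-4(w=3) 1-4(w=4) 1-6(w=2) 2-3(w=1) 3-4(w=1)}
step 6: add edge 3-5 (w=6); MST = {0-4(w=3) 1-4(w=4) 1-6(w=2) 2-3(w=1) 3-4(w=1) 3-5(w=6)}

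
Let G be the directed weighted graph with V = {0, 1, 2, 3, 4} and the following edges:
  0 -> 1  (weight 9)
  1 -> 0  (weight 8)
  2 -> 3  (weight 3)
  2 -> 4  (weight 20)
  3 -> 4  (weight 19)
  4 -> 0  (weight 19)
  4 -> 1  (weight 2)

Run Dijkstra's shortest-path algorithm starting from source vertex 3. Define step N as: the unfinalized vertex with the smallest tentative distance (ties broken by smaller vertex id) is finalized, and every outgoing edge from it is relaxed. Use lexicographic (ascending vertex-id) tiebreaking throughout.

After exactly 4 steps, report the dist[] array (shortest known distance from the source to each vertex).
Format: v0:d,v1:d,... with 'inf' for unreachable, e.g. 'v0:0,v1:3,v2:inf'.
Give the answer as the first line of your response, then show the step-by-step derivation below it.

v0:29,v1:21,v2:inf,v3:0,v4:19

step 1: dist = v0:inf,v1:inf,v2:inf,v3:0,v4:19
step 2: dist = v0:38,v1:21,v2:inf,v3:0,v4:19
step 3: dist = v0:29,v1:21,v2:inf,v3:0,v4:19
step 4: dist = v0:29,v1:21,v2:inf,v3:0,v4:19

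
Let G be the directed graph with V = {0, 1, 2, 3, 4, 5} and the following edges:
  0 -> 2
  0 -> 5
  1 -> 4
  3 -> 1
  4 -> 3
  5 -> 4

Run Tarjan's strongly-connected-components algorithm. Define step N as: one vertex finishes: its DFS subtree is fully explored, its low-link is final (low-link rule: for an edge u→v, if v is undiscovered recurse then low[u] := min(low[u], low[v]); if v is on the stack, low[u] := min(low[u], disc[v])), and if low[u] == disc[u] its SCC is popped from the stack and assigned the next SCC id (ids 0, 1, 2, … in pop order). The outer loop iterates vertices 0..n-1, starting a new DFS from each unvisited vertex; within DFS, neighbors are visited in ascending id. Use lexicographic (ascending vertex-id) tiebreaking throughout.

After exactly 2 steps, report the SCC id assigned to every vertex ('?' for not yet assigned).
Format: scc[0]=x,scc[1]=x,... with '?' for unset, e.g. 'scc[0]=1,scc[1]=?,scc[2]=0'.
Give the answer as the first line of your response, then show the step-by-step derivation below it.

scc[0]=?,scc[1]=?,scc[2]=0,scc[3]=?,scc[4]=?,scc[5]=?

step 1: low=(low[0]=0,low[1]=?,low[2]=1,low[3]=?,low[4]=?,low[5]=?); scc=(scc[0]=?,scc[1]=?,scc[2]=0,scc[3]=?,scc[4]=?,scc[5]=?)
step 2: low=(low[0]=0,low[1]=3,low[2]=1,low[3]=4,low[4]=3,low[5]=2); scc=(scc[0]=?,scc[1]=?,scc[2]=0,scc[3]=?,scc[4]=?,scc[5]=?)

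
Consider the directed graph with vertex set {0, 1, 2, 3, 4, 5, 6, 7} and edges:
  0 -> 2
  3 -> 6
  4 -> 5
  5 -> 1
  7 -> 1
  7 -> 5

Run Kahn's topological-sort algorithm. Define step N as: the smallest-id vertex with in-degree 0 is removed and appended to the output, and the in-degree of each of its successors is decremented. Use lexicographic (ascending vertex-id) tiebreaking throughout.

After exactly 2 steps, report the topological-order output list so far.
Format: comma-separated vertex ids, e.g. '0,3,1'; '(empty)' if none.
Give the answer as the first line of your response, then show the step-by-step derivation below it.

0,2

step 1: output 0; order=[0]; indeg=(0,2,0,0,0,2,1,0)
step 2: output 2; order=[0,2]; indeg=(0,2,0,0,0,2,1,0)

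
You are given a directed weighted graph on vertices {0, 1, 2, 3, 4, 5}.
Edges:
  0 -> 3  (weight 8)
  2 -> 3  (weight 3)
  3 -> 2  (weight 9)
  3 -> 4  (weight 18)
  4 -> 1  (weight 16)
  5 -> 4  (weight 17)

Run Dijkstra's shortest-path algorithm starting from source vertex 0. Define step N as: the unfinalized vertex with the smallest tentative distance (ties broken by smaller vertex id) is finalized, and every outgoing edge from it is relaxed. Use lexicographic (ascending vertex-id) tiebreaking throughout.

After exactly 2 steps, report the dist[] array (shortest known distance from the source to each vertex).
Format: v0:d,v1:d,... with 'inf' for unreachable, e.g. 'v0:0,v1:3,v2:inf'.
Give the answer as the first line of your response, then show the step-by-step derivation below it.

v0:0,v1:inf,v2:17,v3:8,v4:26,v5:inf

step 1: dist = v0:0,v1:inf,v2:inf,v3:8,v4:inf,v5:inf
step 2: dist = v0:0,v1:inf,v2:17,v3:8,v4:26,v5:inf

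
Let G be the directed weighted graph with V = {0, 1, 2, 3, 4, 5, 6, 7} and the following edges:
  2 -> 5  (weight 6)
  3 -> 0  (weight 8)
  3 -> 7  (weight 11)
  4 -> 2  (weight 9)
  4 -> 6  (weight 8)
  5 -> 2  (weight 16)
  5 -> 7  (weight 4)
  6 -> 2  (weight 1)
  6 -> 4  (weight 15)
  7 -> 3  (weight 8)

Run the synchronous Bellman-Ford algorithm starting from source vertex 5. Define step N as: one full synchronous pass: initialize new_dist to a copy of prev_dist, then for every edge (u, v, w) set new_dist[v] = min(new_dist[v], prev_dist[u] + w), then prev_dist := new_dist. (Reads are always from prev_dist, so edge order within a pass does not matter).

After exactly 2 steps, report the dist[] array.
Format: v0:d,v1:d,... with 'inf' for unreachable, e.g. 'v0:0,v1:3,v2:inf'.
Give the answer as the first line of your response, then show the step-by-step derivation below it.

v0:inf,v1:inf,v2:16,v3:12,v4:inf,v5:0,v6:inf,v7:4

step 1: dist = v0:inf,v1:inf,v2:16,v3:inf,v4:inf,v5:0,v6:inf,v7:4
step 2: dist = v0:inf,v1:inf,v2:16,v3:12,v4:inf,v5:0,v6:inf,v7:4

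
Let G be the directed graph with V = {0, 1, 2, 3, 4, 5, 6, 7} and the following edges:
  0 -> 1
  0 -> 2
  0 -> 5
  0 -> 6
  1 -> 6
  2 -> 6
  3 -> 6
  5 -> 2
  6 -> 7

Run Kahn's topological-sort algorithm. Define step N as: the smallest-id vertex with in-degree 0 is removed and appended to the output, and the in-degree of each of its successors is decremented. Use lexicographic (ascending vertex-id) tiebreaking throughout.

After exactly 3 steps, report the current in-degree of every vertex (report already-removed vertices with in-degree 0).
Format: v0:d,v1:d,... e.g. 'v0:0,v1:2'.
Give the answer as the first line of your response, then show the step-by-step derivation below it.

v0:0,v1:0,v2:1,v3:0,v4:0,v5:0,v6:1,v7:1

step 1: output 0; order=[0]; indeg=(0,0,1,0,0,0,3,1)
step 2: output 1; order=[0,1]; indeg=(0,0,1,0,0,0,2,1)
step 3: output 3; order=[0,1,3]; indeg=(0,0,1,0,0,0,1,1)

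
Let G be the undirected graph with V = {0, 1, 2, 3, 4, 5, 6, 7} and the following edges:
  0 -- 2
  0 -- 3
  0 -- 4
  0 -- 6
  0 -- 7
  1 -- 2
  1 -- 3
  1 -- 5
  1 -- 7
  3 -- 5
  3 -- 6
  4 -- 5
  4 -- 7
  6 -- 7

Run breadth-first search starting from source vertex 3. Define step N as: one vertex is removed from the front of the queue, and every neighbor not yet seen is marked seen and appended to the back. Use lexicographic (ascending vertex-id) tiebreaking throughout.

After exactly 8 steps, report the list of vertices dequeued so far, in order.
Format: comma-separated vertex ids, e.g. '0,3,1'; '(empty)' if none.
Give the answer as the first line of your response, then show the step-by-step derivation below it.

3,0,1,5,6,2,4,7

step 1: dequeue 3; queue=[0,1,5,6]; order=3
step 2: dequeue 0; queue=[1,5,6,2,4,7]; order=3,0
step 3: dequeue 1; queue=[5,6,2,4,7]; order=3,0,1
step 4: dequeue 5; queue=[6,2,4,7]; order=3,0,1,5
step 5: dequeue 6; queue=[2,4,7]; order=3,0,1,5,6
step 6: dequeue 2; queue=[4,7]; order=3,0,1,5,6,2
step 7: dequeue 4; queue=[7]; order=3,0,1,5,6,2,4
step 8: dequeue 7; queue=[(empty)]; order=3,0,1,5,6,2,4,7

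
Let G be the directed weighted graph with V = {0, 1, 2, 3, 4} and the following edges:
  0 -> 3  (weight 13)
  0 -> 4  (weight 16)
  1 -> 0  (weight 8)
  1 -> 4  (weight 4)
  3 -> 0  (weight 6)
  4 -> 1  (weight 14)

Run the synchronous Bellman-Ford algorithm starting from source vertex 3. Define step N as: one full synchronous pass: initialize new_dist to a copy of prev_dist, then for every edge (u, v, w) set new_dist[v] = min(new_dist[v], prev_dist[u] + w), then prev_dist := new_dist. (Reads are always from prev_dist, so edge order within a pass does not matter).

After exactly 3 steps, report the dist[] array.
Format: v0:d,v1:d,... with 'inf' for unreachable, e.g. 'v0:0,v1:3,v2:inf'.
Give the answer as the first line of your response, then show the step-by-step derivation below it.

v0:6,v1:36,v2:inf,v3:0,v4:22

step 1: dist = v0:6,v1:inf,v2:inf,v3:0,v4:inf
step 2: dist = v0:6,v1:inf,v2:inf,v3:0,v4:22
step 3: dist = v0:6,v1:36,v2:inf,v3:0,v4:22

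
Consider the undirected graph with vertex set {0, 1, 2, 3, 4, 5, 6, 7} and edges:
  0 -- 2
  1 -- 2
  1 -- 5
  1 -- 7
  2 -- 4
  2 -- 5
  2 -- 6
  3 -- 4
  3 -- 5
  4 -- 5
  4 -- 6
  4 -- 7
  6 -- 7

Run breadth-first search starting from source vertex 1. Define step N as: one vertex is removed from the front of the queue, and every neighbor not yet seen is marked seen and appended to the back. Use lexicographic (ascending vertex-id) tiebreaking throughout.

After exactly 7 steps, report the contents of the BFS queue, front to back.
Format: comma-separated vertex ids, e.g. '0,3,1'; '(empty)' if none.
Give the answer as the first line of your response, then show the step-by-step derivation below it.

3

step 1: dequeue 1; queue=[2,5,7]; order=1
step 2: dequeue 2; queue=[5,7,0,4,6]; order=1,2
step 3: dequeue 5; queue=[7,0,4,6,3]; order=1,2,5
step 4: dequeue 7; queue=[0,4,6,3]; order=1,2,5,7
step 5: dequeue 0; queue=[4,6,3]; order=1,2,5,7,0
step 6: dequeue 4; queue=[6,3]; order=1,2,5,7,0,4
step 7: dequeue 6; queue=[3]; order=1,2,5,7,0,4,6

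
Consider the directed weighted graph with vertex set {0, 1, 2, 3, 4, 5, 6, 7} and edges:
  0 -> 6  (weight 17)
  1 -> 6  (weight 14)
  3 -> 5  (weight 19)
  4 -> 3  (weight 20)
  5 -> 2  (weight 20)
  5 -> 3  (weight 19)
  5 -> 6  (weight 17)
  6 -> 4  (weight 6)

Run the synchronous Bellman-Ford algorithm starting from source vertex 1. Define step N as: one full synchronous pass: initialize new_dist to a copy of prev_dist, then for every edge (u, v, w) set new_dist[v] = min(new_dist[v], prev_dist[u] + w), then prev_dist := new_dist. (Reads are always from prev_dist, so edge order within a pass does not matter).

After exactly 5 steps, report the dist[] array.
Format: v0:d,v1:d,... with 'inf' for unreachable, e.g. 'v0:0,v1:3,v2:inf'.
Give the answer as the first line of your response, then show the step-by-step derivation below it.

v0:inf,v1:0,v2:79,v3:40,v4:20,v5:59,v6:14,v7:inf

step 1: dist = v0:inf,v1:0,v2:inf,v3:inf,v4:inf,v5:inf,v6:14,v7:inf
step 2: dist = v0:inf,v1:0,v2:inf,v3:inf,v4:20,v5:inf,v6:14,v7:inf
step 3: dist = v0:inf,v1:0,v2:inf,v3:40,v4:20,v5:inf,v6:14,v7:inf
step 4: dist = v0:inf,v1:0,v2:inf,v3:40,v4:20,v5:59,v6:14,v7:inf
step 5: dist = v0:inf,v1:0,v2:79,v3:40,v4:20,v5:59,v6:14,v7:inf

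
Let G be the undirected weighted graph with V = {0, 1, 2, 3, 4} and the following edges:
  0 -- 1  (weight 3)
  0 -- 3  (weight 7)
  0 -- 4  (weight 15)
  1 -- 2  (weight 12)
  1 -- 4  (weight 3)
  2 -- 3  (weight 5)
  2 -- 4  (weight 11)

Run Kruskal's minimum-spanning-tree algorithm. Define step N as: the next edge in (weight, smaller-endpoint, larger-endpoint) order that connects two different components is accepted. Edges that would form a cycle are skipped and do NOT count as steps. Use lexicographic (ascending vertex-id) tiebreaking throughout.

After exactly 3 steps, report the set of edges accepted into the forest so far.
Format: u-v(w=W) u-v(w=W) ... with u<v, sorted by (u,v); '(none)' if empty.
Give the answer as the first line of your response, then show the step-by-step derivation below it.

0-1(w=3) 1-4(w=3) 2-3(w=5)

step 1: add edge 0-1 (w=3); MST = {0-1(w=3)}
step 2: add edge 1-4 (w=3); MST = {0-1(w=3) 1-4(w=3)}
step 3: add edge 2-3 (w=5); MST = {0-1(w=3) 1-4(w=3) 2-3(w=5)}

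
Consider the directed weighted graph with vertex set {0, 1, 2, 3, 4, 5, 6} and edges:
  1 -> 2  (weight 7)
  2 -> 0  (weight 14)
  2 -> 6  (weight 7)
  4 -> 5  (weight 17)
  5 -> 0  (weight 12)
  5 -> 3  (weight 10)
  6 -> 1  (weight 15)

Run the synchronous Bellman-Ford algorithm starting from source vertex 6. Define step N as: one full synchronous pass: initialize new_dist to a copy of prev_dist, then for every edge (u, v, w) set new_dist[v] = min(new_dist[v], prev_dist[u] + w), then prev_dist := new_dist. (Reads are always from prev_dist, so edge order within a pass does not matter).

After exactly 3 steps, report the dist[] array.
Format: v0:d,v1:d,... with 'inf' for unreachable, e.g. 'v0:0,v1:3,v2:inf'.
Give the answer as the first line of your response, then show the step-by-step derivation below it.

v0:36,v1:15,v2:22,v3:inf,v4:inf,v5:inf,v6:0

step 1: dist = v0:inf,v1:15,v2:inf,v3:inf,v4:inf,v5:inf,v6:0
step 2: dist = v0:inf,v1:15,v2:22,v3:inf,v4:inf,v5:inf,v6:0
step 3: dist = v0:36,v1:15,v2:22,v3:inf,v4:inf,v5:inf,v6:0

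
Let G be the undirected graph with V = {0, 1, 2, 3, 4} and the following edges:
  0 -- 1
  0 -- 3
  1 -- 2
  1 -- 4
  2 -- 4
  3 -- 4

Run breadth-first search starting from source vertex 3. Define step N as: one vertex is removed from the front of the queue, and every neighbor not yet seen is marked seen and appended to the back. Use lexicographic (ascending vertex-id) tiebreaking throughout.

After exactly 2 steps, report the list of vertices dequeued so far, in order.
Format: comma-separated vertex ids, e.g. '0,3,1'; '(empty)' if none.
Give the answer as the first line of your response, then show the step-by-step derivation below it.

3,0

step 1: dequeue 3; queue=[0,4]; order=3
step 2: dequeue 0; queue=[4,1]; order=3,0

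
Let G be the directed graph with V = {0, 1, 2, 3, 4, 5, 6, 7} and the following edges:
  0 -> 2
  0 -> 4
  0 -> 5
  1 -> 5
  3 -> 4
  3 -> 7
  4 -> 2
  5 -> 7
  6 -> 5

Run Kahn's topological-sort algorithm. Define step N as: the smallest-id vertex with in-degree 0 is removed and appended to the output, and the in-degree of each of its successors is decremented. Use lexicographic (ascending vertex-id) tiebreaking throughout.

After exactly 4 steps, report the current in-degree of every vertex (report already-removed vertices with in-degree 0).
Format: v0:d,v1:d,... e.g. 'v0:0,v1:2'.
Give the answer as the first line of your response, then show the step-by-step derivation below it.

v0:0,v1:0,v2:0,v3:0,v4:0,v5:1,v6:0,v7:1

step 1: output 0; order=[0]; indeg=(0,0,1,0,1,2,0,2)
step 2: output 1; order=[0,1]; indeg=(0,0,1,0,1,1,0,2)
step 3: output 3; order=[0,1,3]; indeg=(0,0,1,0,0,1,0,1)
step 4: output 4; order=[0,1,3,4]; indeg=(0,0,0,0,0,1,0,1)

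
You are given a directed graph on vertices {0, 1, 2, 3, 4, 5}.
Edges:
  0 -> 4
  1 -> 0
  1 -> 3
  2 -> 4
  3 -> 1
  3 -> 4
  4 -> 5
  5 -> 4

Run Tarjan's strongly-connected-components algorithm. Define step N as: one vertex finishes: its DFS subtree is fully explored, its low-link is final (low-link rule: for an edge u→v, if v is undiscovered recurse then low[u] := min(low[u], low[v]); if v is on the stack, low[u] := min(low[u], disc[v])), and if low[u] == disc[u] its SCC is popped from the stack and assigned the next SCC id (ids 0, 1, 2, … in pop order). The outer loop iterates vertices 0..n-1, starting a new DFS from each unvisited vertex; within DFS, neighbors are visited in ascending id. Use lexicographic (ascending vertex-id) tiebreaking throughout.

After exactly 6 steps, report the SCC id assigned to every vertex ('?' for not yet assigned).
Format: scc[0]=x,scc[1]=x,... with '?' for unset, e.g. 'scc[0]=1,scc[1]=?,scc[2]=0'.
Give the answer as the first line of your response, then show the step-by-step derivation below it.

scc[0]=1,scc[1]=2,scc[2]=3,scc[3]=2,scc[4]=0,scc[5]=0

step 1: low=(low[0]=0,low[1]=?,low[2]=?,low[3]=?,low[4]=1,low[5]=1); scc=(scc[0]=?,scc[1]=?,scc[2]=?,scc[3]=?,scc[4]=?,scc[5]=?)
step 2: low=(low[0]=0,low[1]=?,low[2]=?,low[3]=?,low[4]=1,low[5]=1); scc=(scc[0]=?,scc[1]=?,scc[2]=?,scc[3]=?,scc[4]=0,scc[5]=0)
step 3: low=(low[0]=0,low[1]=?,low[2]=?,low[3]=?,low[4]=1,low[5]=1); scc=(scc[0]=1,scc[1]=?,scc[2]=?,scc[3]=?,scc[4]=0,scc[5]=0)
step 4: low=(low[0]=0,low[1]=3,low[2]=?,low[3]=3,low[4]=1,low[5]=1); scc=(scc[0]=1,scc[1]=?,scc[2]=?,scc[3]=?,scc[4]=0,scc[5]=0)
step 5: low=(low[0]=0,low[1]=3,low[2]=?,low[3]=3,low[4]=1,low[5]=1); scc=(scc[0]=1,scc[1]=2,scc[2]=?,scc[3]=2,scc[4]=0,scc[5]=0)
step 6: low=(low[0]=0,low[1]=3,low[2]=5,low[3]=3,low[4]=1,low[5]=1); scc=(scc[0]=1,scc[1]=2,scc[2]=3,scc[3]=2,scc[4]=0,scc[5]=0)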